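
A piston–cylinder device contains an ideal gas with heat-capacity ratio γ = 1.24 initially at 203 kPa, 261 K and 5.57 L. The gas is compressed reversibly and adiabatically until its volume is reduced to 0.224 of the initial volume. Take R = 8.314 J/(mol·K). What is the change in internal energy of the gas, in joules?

n = P₁V₁/(RT₁) = 203×5.57/(8.314×261) = 0.521 mol.
Adiabatic: TV^(γ−1) = const ⇒ T₂ = 261×(4.46)^0.240 = 374 K; PV^γ = const ⇒ P₂ = 1300 kPa.
For an ideal gas ΔU = nCvΔT with Cv = R/(γ−1) = 34.6 J/(mol·K).
ΔU = 0.521×34.6×(374−261) = 2040 J.

2040 J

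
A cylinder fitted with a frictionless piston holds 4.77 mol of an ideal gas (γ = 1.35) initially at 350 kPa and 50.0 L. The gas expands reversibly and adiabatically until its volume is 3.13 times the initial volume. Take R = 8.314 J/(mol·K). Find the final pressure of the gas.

75.0 kPa

T₁ = P₁V₁/(nR) = 350×50.0/(4.77×8.314) = 441 K.
Adiabatic: TV^(γ−1) = const ⇒ T₂ = 441×(0.319)^0.350 = 296 K; PV^γ = const ⇒ P₂ = 75.0 kPa.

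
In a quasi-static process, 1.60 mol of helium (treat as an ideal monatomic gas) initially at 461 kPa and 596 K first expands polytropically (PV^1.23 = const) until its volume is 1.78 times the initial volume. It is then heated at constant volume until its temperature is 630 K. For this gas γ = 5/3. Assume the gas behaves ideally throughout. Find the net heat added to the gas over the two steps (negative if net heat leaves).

4960 J

V₁ = nRT₁/P₁ = 1.60×8.314×596/461 = 17.2 L.
Step 1 — Polytropic n=1.23: T₂ = T₁(V₁/V₂)^(n−1) = 596×(0.562)^0.23 = 522 K; P₂ = P₁(V₁/V₂)^n = 227 kPa.
W = (P₁V₁−P₂V₂)/(n−1) = (461×17.2−227×30.6)/0.23 = 4280 J.
ΔU = nCvΔT = 1.60×12.5×(522−596) = -1480 J.
Q = ΔU + W = 2800 J.
State after step 1: P = 227 kPa, V = 30.6 L, T = 522 K.
Step 2 — Isochoric: V stays 30.6 L; P/T = const ⇒ T₂ = 630 K, P₂ = 274 kPa.
W = 0 (no volume change).
ΔU = nCvΔT = 1.60×12.5×(630−522) = 2160 J.
Q = ΔU = 2160 J.
Net over both steps: W = 4280 J, Q = 4960 J, ΔU = 678 J.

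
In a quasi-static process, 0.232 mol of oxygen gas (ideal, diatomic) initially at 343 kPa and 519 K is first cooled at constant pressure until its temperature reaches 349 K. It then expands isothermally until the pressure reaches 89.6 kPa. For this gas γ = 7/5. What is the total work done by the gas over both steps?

576 J

V₁ = nRT₁/P₁ = 0.232×8.314×519/343 = 2.92 L.
Step 1 — Isobaric: P stays 343 kPa; V/T = const ⇒ T₂ = 349 K, V₂ = 1.96 L.
W = PΔV = 343×(1.96−2.92) kPa·L = -328 J.
ΔU = nCvΔT = 0.232×20.8×(349−519) = -820 J.
Q = ΔU + W = nCpΔT = -1150 J.
State after step 1: P = 343 kPa, V = 1.96 L, T = 349 K.
Step 2 — Isothermal: T stays 349 K; PV = const ⇒ V₂ = 7.51 L, P₂ = 89.6 kPa.
ΔU = 0 (ideal gas, T constant).
W = nRT ln(V₂/V₁) = 0.232×8.314×349×ln(3.83) = 904 J.
Q = ΔU + W = 904 J.
Net over both steps: W = 576 J, Q = -244 J, ΔU = -820 J.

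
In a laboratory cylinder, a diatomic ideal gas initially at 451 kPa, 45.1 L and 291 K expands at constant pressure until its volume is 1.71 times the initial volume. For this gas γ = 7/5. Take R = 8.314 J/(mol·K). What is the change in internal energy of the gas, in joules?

n = P₁V₁/(RT₁) = 451×45.1/(8.314×291) = 8.41 mol.
Isobaric: P stays 451 kPa; V/T = const ⇒ T₂ = 498 K, V₂ = 77.1 L.
For an ideal gas ΔU = nCvΔT with Cv = (5/2)R = 20.8 J/(mol·K).
ΔU = 8.41×20.8×(498−291) = 36100 J.

36100 J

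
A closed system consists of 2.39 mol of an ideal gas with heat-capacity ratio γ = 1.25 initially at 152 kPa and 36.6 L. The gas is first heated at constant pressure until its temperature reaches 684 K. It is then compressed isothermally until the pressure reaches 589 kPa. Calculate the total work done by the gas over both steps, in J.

T₁ = P₁V₁/(nR) = 152×36.6/(2.39×8.314) = 280 K.
Step 1 — Isobaric: P stays 152 kPa; V/T = const ⇒ T₂ = 684 K, V₂ = 89.4 L.
W = PΔV = 152×(89.4−36.6) kPa·L = 8030 J.
ΔU = nCvΔT = 2.39×33.3×(684−280) = 32100 J.
Q = ΔU + W = nCpΔT = 40100 J.
State after step 1: P = 152 kPa, V = 89.4 L, T = 684 K.
Step 2 — Isothermal: T stays 684 K; PV = const ⇒ V₂ = 23.1 L, P₂ = 589 kPa.
ΔU = 0 (ideal gas, T constant).
W = nRT ln(V₂/V₁) = 2.39×8.314×684×ln(0.258) = -18400 J.
Q = ΔU + W = -18400 J.
Net over both steps: W = -10400 J, Q = 21700 J, ΔU = 32100 J.

-10400 J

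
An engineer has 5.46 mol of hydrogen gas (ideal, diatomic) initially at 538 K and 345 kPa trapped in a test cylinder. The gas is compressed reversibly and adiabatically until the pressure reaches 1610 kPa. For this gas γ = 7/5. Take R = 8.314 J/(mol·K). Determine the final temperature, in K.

835 K

V₁ = nRT₁/P₁ = 5.46×8.314×538/345 = 70.8 L.
Adiabatic: T₂/T₁ = (P₂/P₁)^((γ−1)/γ) ⇒ T₂ = 538×(4.67)^0.286 = 835 K; V₂ = 23.6 L.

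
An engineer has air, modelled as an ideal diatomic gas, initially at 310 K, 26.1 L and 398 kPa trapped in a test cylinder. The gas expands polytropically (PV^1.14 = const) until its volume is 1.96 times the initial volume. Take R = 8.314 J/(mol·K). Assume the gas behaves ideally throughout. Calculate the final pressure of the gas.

185 kPa

Polytropic n=1.14: T₂ = T₁(V₁/V₂)^(n−1) = 310×(0.510)^0.14 = 282 K; P₂ = P₁(V₁/V₂)^n = 185 kPa.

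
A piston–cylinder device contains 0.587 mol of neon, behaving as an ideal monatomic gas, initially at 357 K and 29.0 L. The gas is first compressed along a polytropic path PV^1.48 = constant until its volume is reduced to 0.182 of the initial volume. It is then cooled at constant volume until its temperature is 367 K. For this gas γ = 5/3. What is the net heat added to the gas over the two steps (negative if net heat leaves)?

P₁ = nRT₁/V₁ = 0.587×8.314×357/29.0 = 60.1 kPa.
Step 1 — Polytropic n=1.48: T₂ = T₁(V₁/V₂)^(n−1) = 357×(5.49)^0.48 = 809 K; P₂ = P₁(V₁/V₂)^n = 748 kPa.
W = (P₁V₁−P₂V₂)/(n−1) = (60.1×29.0−748×5.28)/0.48 = -4590 J.
ΔU = nCvΔT = 0.587×12.5×(809−357) = 3310 J.
Q = ΔU + W = -1290 J.
State after step 1: P = 748 kPa, V = 5.28 L, T = 809 K.
Step 2 — Isochoric: V stays 5.28 L; P/T = const ⇒ T₂ = 367 K, P₂ = 339 kPa.
W = 0 (no volume change).
ΔU = nCvΔT = 0.587×12.5×(367−809) = -3230 J.
Q = ΔU = -3230 J.
Net over both steps: W = -4590 J, Q = -4520 J, ΔU = 73.2 J.

-4520 J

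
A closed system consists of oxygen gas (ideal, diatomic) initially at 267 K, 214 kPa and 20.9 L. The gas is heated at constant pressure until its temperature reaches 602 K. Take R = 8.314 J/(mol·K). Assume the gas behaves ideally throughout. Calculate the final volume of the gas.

47.1 L

Isobaric: P stays 214 kPa; V/T = const ⇒ T₂ = 602 K, V₂ = 47.1 L.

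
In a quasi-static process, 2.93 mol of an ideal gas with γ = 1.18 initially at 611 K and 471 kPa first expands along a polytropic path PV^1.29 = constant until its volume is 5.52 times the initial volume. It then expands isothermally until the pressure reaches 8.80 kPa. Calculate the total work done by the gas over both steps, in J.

36200 J

V₁ = nRT₁/P₁ = 2.93×8.314×611/471 = 31.6 L.
Step 1 — Polytropic n=1.29: T₂ = T₁(V₁/V₂)^(n−1) = 611×(0.181)^0.29 = 372 K; P₂ = P₁(V₁/V₂)^n = 52.0 kPa.
W = (P₁V₁−P₂V₂)/(n−1) = (471×31.6−52.0×174)/0.29 = 20100 J.
ΔU = nCvΔT = 2.93×46.2×(372−611) = -32300 J.
Q = ΔU + W = -12300 J.
State after step 1: P = 52.0 kPa, V = 174 L, T = 372 K.
Step 2 — Isothermal: T stays 372 K; PV = const ⇒ V₂ = 1030 L, P₂ = 8.80 kPa.
ΔU = 0 (ideal gas, T constant).
W = nRT ln(V₂/V₁) = 2.93×8.314×372×ln(5.91) = 16100 J.
Q = ΔU + W = 16100 J.
Net over both steps: W = 36200 J, Q = 3860 J, ΔU = -32300 J.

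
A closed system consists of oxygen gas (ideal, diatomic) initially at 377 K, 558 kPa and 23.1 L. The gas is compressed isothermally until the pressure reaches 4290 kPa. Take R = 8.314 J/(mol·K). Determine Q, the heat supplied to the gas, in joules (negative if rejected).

-26300 J

n = P₁V₁/(RT₁) = 558×23.1/(8.314×377) = 4.11 mol.
Isothermal: T stays 377 K; PV = const ⇒ V₂ = 3.00 L, P₂ = 4290 kPa.
ΔU = 0 (ideal gas, T constant).
W = nRT ln(V₂/V₁) = 4.11×8.314×377×ln(0.130) = -26300 J.
Q = ΔU + W = -26300 J.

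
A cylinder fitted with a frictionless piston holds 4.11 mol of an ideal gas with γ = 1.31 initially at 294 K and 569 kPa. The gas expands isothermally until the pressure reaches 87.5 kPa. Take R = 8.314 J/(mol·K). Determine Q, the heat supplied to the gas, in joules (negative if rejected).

18800 J

V₁ = nRT₁/P₁ = 4.11×8.314×294/569 = 17.7 L.
Isothermal: T stays 294 K; PV = const ⇒ V₂ = 115 L, P₂ = 87.5 kPa.
ΔU = 0 (ideal gas, T constant).
W = nRT ln(V₂/V₁) = 4.11×8.314×294×ln(6.50) = 18800 J.
Q = ΔU + W = 18800 J.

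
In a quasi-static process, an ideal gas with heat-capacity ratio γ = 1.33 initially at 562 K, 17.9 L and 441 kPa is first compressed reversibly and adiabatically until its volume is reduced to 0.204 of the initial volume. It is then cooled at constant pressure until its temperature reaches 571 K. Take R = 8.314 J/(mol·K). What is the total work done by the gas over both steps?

-21800 J

n = P₁V₁/(RT₁) = 441×17.9/(8.314×562) = 1.69 mol.
Step 1 — Adiabatic: TV^(γ−1) = const ⇒ T₂ = 562×(4.90)^0.330 = 950 K; PV^γ = const ⇒ P₂ = 3650 kPa.
ΔU = nCvΔT = 1.69×25.2×(950−562) = 16500 J.
Q = 0 for an adiabatic process, so W = −ΔU = -16500 J.
State after step 1: P = 3650 kPa, V = 3.65 L, T = 950 K.
Step 2 — Isobaric: P stays 3650 kPa; V/T = const ⇒ T₂ = 571 K, V₂ = 2.20 L.
W = PΔV = 3650×(2.20−3.65) kPa·L = -5320 J.
ΔU = nCvΔT = 1.69×25.2×(571−950) = -16100 J.
Q = ΔU + W = nCpΔT = -21400 J.
Net over both steps: W = -21800 J, Q = -21400 J, ΔU = 383 J.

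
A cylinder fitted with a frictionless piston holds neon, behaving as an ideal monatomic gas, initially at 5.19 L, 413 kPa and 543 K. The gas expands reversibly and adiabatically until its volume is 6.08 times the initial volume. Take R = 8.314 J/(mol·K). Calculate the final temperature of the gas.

163 K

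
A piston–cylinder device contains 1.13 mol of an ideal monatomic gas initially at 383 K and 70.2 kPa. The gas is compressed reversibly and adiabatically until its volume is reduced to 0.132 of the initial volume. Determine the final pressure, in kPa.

2050 kPa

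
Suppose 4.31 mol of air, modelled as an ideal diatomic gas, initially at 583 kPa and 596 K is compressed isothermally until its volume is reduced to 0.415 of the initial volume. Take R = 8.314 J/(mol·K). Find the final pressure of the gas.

V₁ = nRT₁/P₁ = 4.31×8.314×596/583 = 36.6 L.
Isothermal: T stays 596 K; PV = const ⇒ V₂ = 15.2 L, P₂ = 1400 kPa.

1400 kPa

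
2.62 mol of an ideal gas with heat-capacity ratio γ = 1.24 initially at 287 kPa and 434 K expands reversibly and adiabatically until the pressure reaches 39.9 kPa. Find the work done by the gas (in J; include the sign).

12500 J

V₁ = nRT₁/P₁ = 2.62×8.314×434/287 = 32.9 L.
Adiabatic: T₂/T₁ = (P₂/P₁)^((γ−1)/γ) ⇒ T₂ = 434×(0.139)^0.194 = 296 K; V₂ = 162 L.
ΔU = nCvΔT = 2.62×34.6×(296−434) = -12500 J.
Q = 0 for an adiabatic process, so W = −ΔU = 12500 J.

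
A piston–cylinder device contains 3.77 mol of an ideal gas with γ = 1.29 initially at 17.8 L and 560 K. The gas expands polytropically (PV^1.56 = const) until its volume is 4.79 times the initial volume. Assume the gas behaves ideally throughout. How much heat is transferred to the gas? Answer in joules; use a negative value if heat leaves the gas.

P₁ = nRT₁/V₁ = 3.77×8.314×560/17.8 = 986 kPa.
Polytropic n=1.56: T₂ = T₁(V₁/V₂)^(n−1) = 560×(0.209)^0.56 = 233 K; P₂ = P₁(V₁/V₂)^n = 85.6 kPa.
W = (P₁V₁−P₂V₂)/(n−1) = (986×17.8−85.6×85.3)/0.56 = 18300 J.
ΔU = nCvΔT = 3.77×28.7×(233−560) = -35400 J.
Q = ΔU + W = -17000 J.

-17000 J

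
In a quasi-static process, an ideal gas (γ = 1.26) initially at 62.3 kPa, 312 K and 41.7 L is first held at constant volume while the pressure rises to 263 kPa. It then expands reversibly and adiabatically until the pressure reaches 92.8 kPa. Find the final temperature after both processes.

1060 K

n = P₁V₁/(RT₁) = 62.3×41.7/(8.314×312) = 1.00 mol.
Step 1 — Isochoric: V stays 41.7 L; P/T = const ⇒ T₂ = 1320 K, P₂ = 263 kPa.
W = 0 (no volume change).
ΔU = nCvΔT = 1.00×32.0×(1320−312) = 32200 J.
Q = ΔU = 32200 J.
State after step 1: P = 263 kPa, V = 41.7 L, T = 1320 K.
Step 2 — Adiabatic: T₂/T₁ = (P₂/P₁)^((γ−1)/γ) ⇒ T₂ = 1320×(0.353)^0.206 = 1060 K; V₂ = 95.3 L.
ΔU = nCvΔT = 1.00×32.0×(1060−1320) = -8160 J.
Q = 0 for an adiabatic process, so W = −ΔU = 8160 J.
Net over both steps: W = 8160 J, Q = 32200 J, ΔU = 24000 J.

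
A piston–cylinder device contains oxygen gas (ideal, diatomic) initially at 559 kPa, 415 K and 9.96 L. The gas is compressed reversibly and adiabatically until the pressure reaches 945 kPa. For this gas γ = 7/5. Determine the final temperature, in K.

482 K

Adiabatic: T₂/T₁ = (P₂/P₁)^((γ−1)/γ) ⇒ T₂ = 415×(1.69)^0.286 = 482 K; V₂ = 6.85 L.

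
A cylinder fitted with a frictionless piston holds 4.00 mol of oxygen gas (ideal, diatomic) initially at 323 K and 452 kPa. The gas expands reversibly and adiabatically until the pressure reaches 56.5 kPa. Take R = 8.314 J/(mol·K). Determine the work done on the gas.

-12000 J

V₁ = nRT₁/P₁ = 4.00×8.314×323/452 = 23.8 L.
Adiabatic: T₂/T₁ = (P₂/P₁)^((γ−1)/γ) ⇒ T₂ = 323×(0.125)^0.286 = 178 K; V₂ = 105 L.
ΔU = nCvΔT = 4.00×20.8×(178−323) = -12000 J.
Q = 0 for an adiabatic process, so W = −ΔU = 12000 J.
Work done on the gas = −W_by = -12000 J.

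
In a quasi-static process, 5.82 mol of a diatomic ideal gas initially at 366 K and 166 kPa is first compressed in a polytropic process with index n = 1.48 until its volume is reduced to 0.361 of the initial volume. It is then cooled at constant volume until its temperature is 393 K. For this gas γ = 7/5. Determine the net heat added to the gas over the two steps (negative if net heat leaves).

V₁ = nRT₁/P₁ = 5.82×8.314×366/166 = 107 L.
Step 1 — Polytropic n=1.48: T₂ = T₁(V₁/V₂)^(n−1) = 366×(2.77)^0.48 = 597 K; P₂ = P₁(V₁/V₂)^n = 750 kPa.
W = (P₁V₁−P₂V₂)/(n−1) = (166×107−750×38.5)/0.48 = -23300 J.
ΔU = nCvΔT = 5.82×20.8×(597−366) = 27900 J.
Q = ΔU + W = 4650 J.
State after step 1: P = 750 kPa, V = 38.5 L, T = 597 K.
Step 2 — Isochoric: V stays 38.5 L; P/T = const ⇒ T₂ = 393 K, P₂ = 494 kPa.
W = 0 (no volume change).
ΔU = nCvΔT = 5.82×20.8×(393−597) = -24700 J.
Q = ΔU = -24700 J.
Net over both steps: W = -23300 J, Q = -20000 J, ΔU = 3270 J.

-20000 J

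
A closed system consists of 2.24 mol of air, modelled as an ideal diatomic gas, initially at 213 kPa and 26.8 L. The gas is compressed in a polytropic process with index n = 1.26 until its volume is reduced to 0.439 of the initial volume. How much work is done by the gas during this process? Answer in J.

T₁ = P₁V₁/(nR) = 213×26.8/(2.24×8.314) = 307 K.
Polytropic n=1.26: T₂ = T₁(V₁/V₂)^(n−1) = 307×(2.28)^0.26 = 380 K; P₂ = P₁(V₁/V₂)^n = 601 kPa.
W = (P₁V₁−P₂V₂)/(n−1) = (213×26.8−601×11.8)/0.26 = -5240 J.

-5240 J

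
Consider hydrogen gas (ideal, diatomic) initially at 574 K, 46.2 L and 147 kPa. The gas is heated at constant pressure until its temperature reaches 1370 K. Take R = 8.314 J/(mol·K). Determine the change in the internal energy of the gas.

23500 J

n = P₁V₁/(RT₁) = 147×46.2/(8.314×574) = 1.42 mol.
Isobaric: P stays 147 kPa; V/T = const ⇒ T₂ = 1370 K, V₂ = 110 L.
For an ideal gas ΔU = nCvΔT with Cv = (5/2)R = 20.8 J/(mol·K).
ΔU = 1.42×20.8×(1370−574) = 23500 J.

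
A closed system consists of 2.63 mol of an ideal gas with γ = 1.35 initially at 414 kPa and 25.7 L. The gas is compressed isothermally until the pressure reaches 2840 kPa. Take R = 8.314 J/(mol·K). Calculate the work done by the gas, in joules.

T₁ = P₁V₁/(nR) = 414×25.7/(2.63×8.314) = 487 K.
Isothermal: T stays 487 K; PV = const ⇒ V₂ = 3.75 L, P₂ = 2840 kPa.
W = nRT ln(V₂/V₁) = 2.63×8.314×487×ln(0.146) = -20500 J.

-20500 J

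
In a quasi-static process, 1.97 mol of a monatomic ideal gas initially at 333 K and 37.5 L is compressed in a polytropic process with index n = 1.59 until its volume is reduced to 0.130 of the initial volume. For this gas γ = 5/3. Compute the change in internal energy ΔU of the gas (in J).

19100 J

P₁ = nRT₁/V₁ = 1.97×8.314×333/37.5 = 145 kPa.
Polytropic n=1.59: T₂ = T₁(V₁/V₂)^(n−1) = 333×(7.69)^0.59 = 1110 K; P₂ = P₁(V₁/V₂)^n = 3730 kPa.
For an ideal gas ΔU = nCvΔT with Cv = (3/2)R = 12.5 J/(mol·K).
ΔU = 1.97×12.5×(1110−333) = 19100 J.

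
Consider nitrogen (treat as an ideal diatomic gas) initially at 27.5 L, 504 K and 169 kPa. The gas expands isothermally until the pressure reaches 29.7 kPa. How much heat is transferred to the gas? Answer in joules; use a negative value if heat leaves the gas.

8080 J

n = P₁V₁/(RT₁) = 169×27.5/(8.314×504) = 1.11 mol.
Isothermal: T stays 504 K; PV = const ⇒ V₂ = 156 L, P₂ = 29.7 kPa.
ΔU = 0 (ideal gas, T constant).
W = nRT ln(V₂/V₁) = 1.11×8.314×504×ln(5.69) = 8080 J.
Q = ΔU + W = 8080 J.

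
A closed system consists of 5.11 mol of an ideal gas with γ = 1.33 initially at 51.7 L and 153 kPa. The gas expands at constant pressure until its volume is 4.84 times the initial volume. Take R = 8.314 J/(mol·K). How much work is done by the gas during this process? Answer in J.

30400 J

T₁ = P₁V₁/(nR) = 153×51.7/(5.11×8.314) = 186 K.
Isobaric: P stays 153 kPa; V/T = const ⇒ T₂ = 901 K, V₂ = 250 L.
W = PΔV = 153×(250−51.7) kPa·L = 30400 J.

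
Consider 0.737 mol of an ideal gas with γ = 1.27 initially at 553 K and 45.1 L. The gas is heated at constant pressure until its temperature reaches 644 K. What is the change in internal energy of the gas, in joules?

2070 J

P₁ = nRT₁/V₁ = 0.737×8.314×553/45.1 = 75.1 kPa.
Isobaric: P stays 75.1 kPa; V/T = const ⇒ T₂ = 644 K, V₂ = 52.5 L.
For an ideal gas ΔU = nCvΔT with Cv = R/(γ−1) = 30.8 J/(mol·K).
ΔU = 0.737×30.8×(644−553) = 2070 J.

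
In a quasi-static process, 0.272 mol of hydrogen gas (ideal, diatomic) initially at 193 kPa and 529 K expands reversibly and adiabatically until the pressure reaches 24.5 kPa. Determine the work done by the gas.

1330 J

V₁ = nRT₁/P₁ = 0.272×8.314×529/193 = 6.20 L.
Adiabatic: T₂/T₁ = (P₂/P₁)^((γ−1)/γ) ⇒ T₂ = 529×(0.127)^0.286 = 293 K; V₂ = 27.1 L.
ΔU = nCvΔT = 0.272×20.8×(293−529) = -1330 J.
Q = 0 for an adiabatic process, so W = −ΔU = 1330 J.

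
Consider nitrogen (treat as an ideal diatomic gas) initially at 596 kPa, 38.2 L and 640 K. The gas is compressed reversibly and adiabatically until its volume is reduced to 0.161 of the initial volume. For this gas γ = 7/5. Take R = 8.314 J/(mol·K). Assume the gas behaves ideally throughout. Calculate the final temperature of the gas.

Adiabatic: TV^(γ−1) = const ⇒ T₂ = 640×(6.21)^0.400 = 1330 K; PV^γ = const ⇒ P₂ = 7690 kPa.

1330 K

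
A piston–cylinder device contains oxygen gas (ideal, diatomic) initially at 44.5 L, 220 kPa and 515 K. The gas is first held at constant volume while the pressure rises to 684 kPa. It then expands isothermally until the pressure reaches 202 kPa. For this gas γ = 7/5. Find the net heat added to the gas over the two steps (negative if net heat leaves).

88700 J

n = P₁V₁/(RT₁) = 220×44.5/(8.314×515) = 2.29 mol.
Step 1 — Isochoric: V stays 44.5 L; P/T = const ⇒ T₂ = 1600 K, P₂ = 684 kPa.
W = 0 (no volume change).
ΔU = nCvΔT = 2.29×20.8×(1600−515) = 51600 J.
Q = ΔU = 51600 J.
State after step 1: P = 684 kPa, V = 44.5 L, T = 1600 K.
Step 2 — Isothermal: T stays 1600 K; PV = const ⇒ V₂ = 151 L, P₂ = 202 kPa.
ΔU = 0 (ideal gas, T constant).
W = nRT ln(V₂/V₁) = 2.29×8.314×1600×ln(3.39) = 37100 J.
Q = ΔU + W = 37100 J.
Net over both steps: W = 37100 J, Q = 88700 J, ΔU = 51600 J.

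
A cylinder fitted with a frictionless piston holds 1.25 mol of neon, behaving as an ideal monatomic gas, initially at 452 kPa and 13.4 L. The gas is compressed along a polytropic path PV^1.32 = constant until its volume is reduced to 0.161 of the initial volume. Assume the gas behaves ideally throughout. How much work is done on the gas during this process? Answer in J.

T₁ = P₁V₁/(nR) = 452×13.4/(1.25×8.314) = 583 K.
Polytropic n=1.32: T₂ = T₁(V₁/V₂)^(n−1) = 583×(6.21)^0.32 = 1050 K; P₂ = P₁(V₁/V₂)^n = 5040 kPa.
W = (P₁V₁−P₂V₂)/(n−1) = (452×13.4−5040×2.16)/0.32 = -15000 J.
Work done on the gas = −W_by = 15000 J.

15000 J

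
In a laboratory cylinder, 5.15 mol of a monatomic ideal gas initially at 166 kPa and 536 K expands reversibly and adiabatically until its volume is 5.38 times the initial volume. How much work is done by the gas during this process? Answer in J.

V₁ = nRT₁/P₁ = 5.15×8.314×536/166 = 138 L.
Adiabatic: TV^(γ−1) = const ⇒ T₂ = 536×(0.186)^0.667 = 175 K; PV^γ = const ⇒ P₂ = 10.0 kPa.
ΔU = nCvΔT = 5.15×12.5×(175−536) = -23200 J.
Q = 0 for an adiabatic process, so W = −ΔU = 23200 J.

23200 J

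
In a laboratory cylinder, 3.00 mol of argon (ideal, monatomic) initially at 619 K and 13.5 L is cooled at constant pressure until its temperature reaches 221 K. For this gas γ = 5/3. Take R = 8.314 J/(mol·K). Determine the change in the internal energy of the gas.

-14900 J

P₁ = nRT₁/V₁ = 3.00×8.314×619/13.5 = 1140 kPa.
Isobaric: P stays 1140 kPa; V/T = const ⇒ T₂ = 221 K, V₂ = 4.82 L.
For an ideal gas ΔU = nCvΔT with Cv = (3/2)R = 12.5 J/(mol·K).
ΔU = 3.00×12.5×(221−619) = -14900 J.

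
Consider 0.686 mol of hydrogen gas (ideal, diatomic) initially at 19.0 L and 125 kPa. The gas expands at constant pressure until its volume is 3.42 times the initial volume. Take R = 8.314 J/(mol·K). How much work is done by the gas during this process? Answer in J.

5750 J

T₁ = P₁V₁/(nR) = 125×19.0/(0.686×8.314) = 416 K.
Isobaric: P stays 125 kPa; V/T = const ⇒ T₂ = 1420 K, V₂ = 65.0 L.
W = PΔV = 125×(65.0−19.0) kPa·L = 5750 J.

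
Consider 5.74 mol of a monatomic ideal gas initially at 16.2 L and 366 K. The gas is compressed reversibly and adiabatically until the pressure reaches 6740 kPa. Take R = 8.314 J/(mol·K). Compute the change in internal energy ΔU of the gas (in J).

P₁ = nRT₁/V₁ = 5.74×8.314×366/16.2 = 1080 kPa.
Adiabatic: T₂/T₁ = (P₂/P₁)^((γ−1)/γ) ⇒ T₂ = 366×(6.25)^0.400 = 762 K; V₂ = 5.39 L.
For an ideal gas ΔU = nCvΔT with Cv = (3/2)R = 12.5 J/(mol·K).
ΔU = 5.74×12.5×(762−366) = 28300 J.

28300 J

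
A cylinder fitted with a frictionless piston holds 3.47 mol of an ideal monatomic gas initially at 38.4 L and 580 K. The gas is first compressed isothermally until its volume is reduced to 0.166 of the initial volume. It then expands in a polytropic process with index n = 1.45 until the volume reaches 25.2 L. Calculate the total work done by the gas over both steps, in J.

-12900 J

P₁ = nRT₁/V₁ = 3.47×8.314×580/38.4 = 436 kPa.
Step 1 — Isothermal: T stays 580 K; PV = const ⇒ V₂ = 6.37 L, P₂ = 2620 kPa.
ΔU = 0 (ideal gas, T constant).
W = nRT ln(V₂/V₁) = 3.47×8.314×580×ln(0.166) = -30000 J.
Q = ΔU + W = -30000 J.
State after step 1: P = 2620 kPa, V = 6.37 L, T = 580 K.
Step 2 — Polytropic n=1.45: T₂ = T₁(V₁/V₂)^(n−1) = 580×(0.253)^0.45 = 312 K; P₂ = P₁(V₁/V₂)^n = 358 kPa.
W = (P₁V₁−P₂V₂)/(n−1) = (2620×6.37−358×25.2)/0.45 = 17200 J.
ΔU = nCvΔT = 3.47×12.5×(312−580) = -11600 J.
Q = ΔU + W = 5570 J.
Net over both steps: W = -12900 J, Q = -24500 J, ΔU = -11600 J.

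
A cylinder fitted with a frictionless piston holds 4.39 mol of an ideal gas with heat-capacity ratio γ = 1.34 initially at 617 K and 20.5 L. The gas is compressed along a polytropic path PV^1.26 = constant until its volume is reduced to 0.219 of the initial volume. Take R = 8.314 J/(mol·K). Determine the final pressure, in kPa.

P₁ = nRT₁/V₁ = 4.39×8.314×617/20.5 = 1100 kPa.
Polytropic n=1.26: T₂ = T₁(V₁/V₂)^(n−1) = 617×(4.57)^0.26 = 916 K; P₂ = P₁(V₁/V₂)^n = 7440 kPa.

7440 kPa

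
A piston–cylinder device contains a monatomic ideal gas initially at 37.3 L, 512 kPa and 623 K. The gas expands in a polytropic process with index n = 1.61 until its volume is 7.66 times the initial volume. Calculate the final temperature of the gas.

Polytropic n=1.61: T₂ = T₁(V₁/V₂)^(n−1) = 623×(0.131)^0.61 = 180 K; P₂ = P₁(V₁/V₂)^n = 19.3 kPa.

180 K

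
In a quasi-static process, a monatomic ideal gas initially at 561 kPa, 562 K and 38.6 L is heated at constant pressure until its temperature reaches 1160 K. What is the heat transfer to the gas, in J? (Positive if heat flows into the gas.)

57600 J

n = P₁V₁/(RT₁) = 561×38.6/(8.314×562) = 4.63 mol.
Isobaric: P stays 561 kPa; V/T = const ⇒ T₂ = 1160 K, V₂ = 79.7 L.
W = PΔV = 561×(79.7−38.6) kPa·L = 23000 J.
ΔU = nCvΔT = 4.63×12.5×(1160−562) = 34600 J.
Q = ΔU + W = nCpΔT = 57600 J.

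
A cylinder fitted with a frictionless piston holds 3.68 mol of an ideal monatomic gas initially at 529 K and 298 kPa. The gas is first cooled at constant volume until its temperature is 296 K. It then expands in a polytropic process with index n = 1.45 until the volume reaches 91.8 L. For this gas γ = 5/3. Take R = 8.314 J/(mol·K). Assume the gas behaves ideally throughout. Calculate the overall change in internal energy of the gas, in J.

V₁ = nRT₁/P₁ = 3.68×8.314×529/298 = 54.3 L.
Step 1 — Isochoric: V stays 54.3 L; P/T = const ⇒ T₂ = 296 K, P₂ = 167 kPa.
W = 0 (no volume change).
ΔU = nCvΔT = 3.68×12.5×(296−529) = -10700 J.
Q = ΔU = -10700 J.
State after step 1: P = 167 kPa, V = 54.3 L, T = 296 K.
Step 2 — Polytropic n=1.45: T₂ = T₁(V₁/V₂)^(n−1) = 296×(0.592)^0.45 = 234 K; P₂ = P₁(V₁/V₂)^n = 77.9 kPa.
W = (P₁V₁−P₂V₂)/(n−1) = (167×54.3−77.9×91.8)/0.45 = 4230 J.
ΔU = nCvΔT = 3.68×12.5×(234−296) = -2860 J.
Q = ΔU + W = 1380 J.
Net over both steps: W = 4230 J, Q = -9320 J, ΔU = -13600 J.

-13600 J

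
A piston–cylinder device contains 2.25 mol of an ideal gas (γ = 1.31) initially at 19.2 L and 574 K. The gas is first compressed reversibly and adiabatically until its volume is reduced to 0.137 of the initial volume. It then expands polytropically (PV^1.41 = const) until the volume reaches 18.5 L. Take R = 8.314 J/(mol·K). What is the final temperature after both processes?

478 K

P₁ = nRT₁/V₁ = 2.25×8.314×574/19.2 = 559 kPa.
Step 1 — Adiabatic: TV^(γ−1) = const ⇒ T₂ = 574×(7.30)^0.310 = 1060 K; PV^γ = const ⇒ P₂ = 7560 kPa.
ΔU = nCvΔT = 2.25×26.8×(1060−574) = 29500 J.
Q = 0 for an adiabatic process, so W = −ΔU = -29500 J.
State after step 1: P = 7560 kPa, V = 2.63 L, T = 1060 K.
Step 2 — Polytropic n=1.41: T₂ = T₁(V₁/V₂)^(n−1) = 1060×(0.142)^0.41 = 478 K; P₂ = P₁(V₁/V₂)^n = 483 kPa.
W = (P₁V₁−P₂V₂)/(n−1) = (7560×2.63−483×18.5)/0.41 = 26700 J.
ΔU = nCvΔT = 2.25×26.8×(478−1060) = -35300 J.
Q = ΔU + W = -8610 J.
Net over both steps: W = -2810 J, Q = -8610 J, ΔU = -5810 J.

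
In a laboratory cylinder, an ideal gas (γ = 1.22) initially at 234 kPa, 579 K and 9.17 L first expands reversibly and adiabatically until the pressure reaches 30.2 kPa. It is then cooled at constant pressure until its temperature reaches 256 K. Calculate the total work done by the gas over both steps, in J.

n = P₁V₁/(RT₁) = 234×9.17/(8.314×579) = 0.446 mol.
Step 1 — Adiabatic: T₂/T₁ = (P₂/P₁)^((γ−1)/γ) ⇒ T₂ = 579×(0.129)^0.180 = 400 K; V₂ = 49.1 L.
ΔU = nCvΔT = 0.446×37.8×(400−579) = -3010 J.
Q = 0 for an adiabatic process, so W = −ΔU = 3010 J.
State after step 1: P = 30.2 kPa, V = 49.1 L, T = 400 K.
Step 2 — Isobaric: P stays 30.2 kPa; V/T = const ⇒ T₂ = 256 K, V₂ = 31.4 L.
W = PΔV = 30.2×(31.4−49.1) kPa·L = -535 J.
ΔU = nCvΔT = 0.446×37.8×(256−400) = -2430 J.
Q = ΔU + W = nCpΔT = -2960 J.
Net over both steps: W = 2480 J, Q = -2960 J, ΔU = -5440 J.

2480 J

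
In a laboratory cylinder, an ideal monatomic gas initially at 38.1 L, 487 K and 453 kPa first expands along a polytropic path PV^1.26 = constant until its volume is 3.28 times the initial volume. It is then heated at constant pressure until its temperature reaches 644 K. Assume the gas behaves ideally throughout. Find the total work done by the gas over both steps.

n = P₁V₁/(RT₁) = 453×38.1/(8.314×487) = 4.26 mol.
Step 1 — Polytropic n=1.26: T₂ = T₁(V₁/V₂)^(n−1) = 487×(0.305)^0.26 = 358 K; P₂ = P₁(V₁/V₂)^n = 101 kPa.
W = (P₁V₁−P₂V₂)/(n−1) = (453×38.1−101×125)/0.26 = 17600 J.
ΔU = nCvΔT = 4.26×12.5×(358−487) = -6880 J.
Q = ΔU + W = 10800 J.
State after step 1: P = 101 kPa, V = 125 L, T = 358 K.
Step 2 — Isobaric: P stays 101 kPa; V/T = const ⇒ T₂ = 644 K, V₂ = 225 L.
W = PΔV = 101×(225−125) kPa·L = 10100 J.
ΔU = nCvΔT = 4.26×12.5×(644−358) = 15200 J.
Q = ΔU + W = nCpΔT = 25400 J.
Net over both steps: W = 27800 J, Q = 36100 J, ΔU = 8350 J.

27800 J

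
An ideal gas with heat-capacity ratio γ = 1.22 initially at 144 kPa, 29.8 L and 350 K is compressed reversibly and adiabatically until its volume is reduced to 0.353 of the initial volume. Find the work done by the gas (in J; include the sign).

-5020 J

n = P₁V₁/(RT₁) = 144×29.8/(8.314×350) = 1.47 mol.
Adiabatic: TV^(γ−1) = const ⇒ T₂ = 350×(2.83)^0.220 = 440 K; PV^γ = const ⇒ P₂ = 513 kPa.
ΔU = nCvΔT = 1.47×37.8×(440−350) = 5020 J.
Q = 0 for an adiabatic process, so W = −ΔU = -5020 J.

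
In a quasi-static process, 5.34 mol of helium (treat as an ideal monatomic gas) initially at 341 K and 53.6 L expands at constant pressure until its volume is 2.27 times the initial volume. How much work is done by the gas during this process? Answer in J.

P₁ = nRT₁/V₁ = 5.34×8.314×341/53.6 = 282 kPa.
Isobaric: P stays 282 kPa; V/T = const ⇒ T₂ = 774 K, V₂ = 122 L.
W = PΔV = 282×(122−53.6) kPa·L = 19200 J.

19200 J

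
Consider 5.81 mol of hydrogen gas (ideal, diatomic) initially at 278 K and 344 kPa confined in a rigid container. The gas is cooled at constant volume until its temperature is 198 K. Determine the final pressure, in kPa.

V₁ = nRT₁/P₁ = 5.81×8.314×278/344 = 39.0 L.
Isochoric: V stays 39.0 L; P/T = const ⇒ T₂ = 198 K, P₂ = 245 kPa.

245 kPa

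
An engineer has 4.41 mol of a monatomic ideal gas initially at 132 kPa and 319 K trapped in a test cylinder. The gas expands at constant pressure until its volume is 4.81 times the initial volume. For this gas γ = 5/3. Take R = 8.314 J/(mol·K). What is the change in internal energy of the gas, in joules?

66800 J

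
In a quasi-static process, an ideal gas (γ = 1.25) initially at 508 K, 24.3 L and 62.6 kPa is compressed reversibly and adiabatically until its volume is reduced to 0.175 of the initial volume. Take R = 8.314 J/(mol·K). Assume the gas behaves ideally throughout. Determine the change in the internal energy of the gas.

n = P₁V₁/(RT₁) = 62.6×24.3/(8.314×508) = 0.360 mol.
Adiabatic: TV^(γ−1) = const ⇒ T₂ = 508×(5.71)^0.250 = 785 K; PV^γ = const ⇒ P₂ = 553 kPa.
For an ideal gas ΔU = nCvΔT with Cv = R/(γ−1) = 33.3 J/(mol·K).
ΔU = 0.360×33.3×(785−508) = 3320 J.

3320 J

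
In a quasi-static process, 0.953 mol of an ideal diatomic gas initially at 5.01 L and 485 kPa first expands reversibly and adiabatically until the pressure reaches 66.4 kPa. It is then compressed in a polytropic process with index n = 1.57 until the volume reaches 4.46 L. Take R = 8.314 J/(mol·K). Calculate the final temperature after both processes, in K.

417 K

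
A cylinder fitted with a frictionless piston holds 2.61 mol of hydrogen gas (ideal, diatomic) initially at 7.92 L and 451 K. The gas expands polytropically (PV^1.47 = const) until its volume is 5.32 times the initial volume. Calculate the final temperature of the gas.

206 K

P₁ = nRT₁/V₁ = 2.61×8.314×451/7.92 = 1240 kPa.
Polytropic n=1.47: T₂ = T₁(V₁/V₂)^(n−1) = 451×(0.188)^0.47 = 206 K; P₂ = P₁(V₁/V₂)^n = 106 kPa.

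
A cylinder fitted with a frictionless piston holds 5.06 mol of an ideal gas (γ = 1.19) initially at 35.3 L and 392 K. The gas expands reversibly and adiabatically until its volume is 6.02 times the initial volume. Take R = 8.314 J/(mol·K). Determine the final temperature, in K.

279 K

P₁ = nRT₁/V₁ = 5.06×8.314×392/35.3 = 467 kPa.
Adiabatic: TV^(γ−1) = const ⇒ T₂ = 392×(0.166)^0.190 = 279 K; PV^γ = const ⇒ P₂ = 55.2 kPa.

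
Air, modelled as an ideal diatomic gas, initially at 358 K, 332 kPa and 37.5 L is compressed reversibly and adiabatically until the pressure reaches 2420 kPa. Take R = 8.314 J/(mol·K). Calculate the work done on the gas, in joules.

23800 J

n = P₁V₁/(RT₁) = 332×37.5/(8.314×358) = 4.18 mol.
Adiabatic: T₂/T₁ = (P₂/P₁)^((γ−1)/γ) ⇒ T₂ = 358×(7.29)^0.286 = 631 K; V₂ = 9.07 L.
ΔU = nCvΔT = 4.18×20.8×(631−358) = 23800 J.
Q = 0 for an adiabatic process, so W = −ΔU = -23800 J.
Work done on the gas = −W_by = 23800 J.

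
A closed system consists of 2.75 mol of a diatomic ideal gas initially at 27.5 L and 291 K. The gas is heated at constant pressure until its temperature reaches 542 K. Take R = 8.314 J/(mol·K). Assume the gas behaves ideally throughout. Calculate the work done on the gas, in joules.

P₁ = nRT₁/V₁ = 2.75×8.314×291/27.5 = 242 kPa.
Isobaric: P stays 242 kPa; V/T = const ⇒ T₂ = 542 K, V₂ = 51.2 L.
W = PΔV = 242×(51.2−27.5) kPa·L = 5740 J.
Work done on the gas = −W_by = -5740 J.

-5740 J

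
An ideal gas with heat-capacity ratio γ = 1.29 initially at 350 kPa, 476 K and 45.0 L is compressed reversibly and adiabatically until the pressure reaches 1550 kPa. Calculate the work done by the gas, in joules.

n = P₁V₁/(RT₁) = 350×45.0/(8.314×476) = 3.98 mol.
Adiabatic: T₂/T₁ = (P₂/P₁)^((γ−1)/γ) ⇒ T₂ = 476×(4.43)^0.225 = 665 K; V₂ = 14.2 L.
ΔU = nCvΔT = 3.98×28.7×(665−476) = 21600 J.
Q = 0 for an adiabatic process, so W = −ΔU = -21600 J.

-21600 J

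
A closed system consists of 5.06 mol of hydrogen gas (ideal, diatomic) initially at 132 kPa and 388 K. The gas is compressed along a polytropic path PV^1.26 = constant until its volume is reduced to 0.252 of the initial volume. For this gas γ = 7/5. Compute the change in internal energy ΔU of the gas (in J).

17600 J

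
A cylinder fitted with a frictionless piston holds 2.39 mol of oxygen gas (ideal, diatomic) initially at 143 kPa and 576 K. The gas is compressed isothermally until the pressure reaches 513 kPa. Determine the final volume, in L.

V₁ = nRT₁/P₁ = 2.39×8.314×576/143 = 80.0 L.
Isothermal: T stays 576 K; PV = const ⇒ V₂ = 22.3 L, P₂ = 513 kPa.

22.3 L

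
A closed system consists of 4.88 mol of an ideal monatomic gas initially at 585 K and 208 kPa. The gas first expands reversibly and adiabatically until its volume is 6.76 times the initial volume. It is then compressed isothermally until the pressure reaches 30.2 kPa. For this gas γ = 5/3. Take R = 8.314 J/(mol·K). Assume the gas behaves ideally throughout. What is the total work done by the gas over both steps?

17300 J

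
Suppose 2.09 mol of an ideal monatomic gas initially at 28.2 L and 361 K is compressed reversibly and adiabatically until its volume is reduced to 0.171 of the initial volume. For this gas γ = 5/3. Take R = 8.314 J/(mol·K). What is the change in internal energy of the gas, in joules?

P₁ = nRT₁/V₁ = 2.09×8.314×361/28.2 = 222 kPa.
Adiabatic: TV^(γ−1) = const ⇒ T₂ = 361×(5.85)^0.667 = 1170 K; PV^γ = const ⇒ P₂ = 4220 kPa.
For an ideal gas ΔU = nCvΔT with Cv = (3/2)R = 12.5 J/(mol·K).
ΔU = 2.09×12.5×(1170−361) = 21100 J.

21100 J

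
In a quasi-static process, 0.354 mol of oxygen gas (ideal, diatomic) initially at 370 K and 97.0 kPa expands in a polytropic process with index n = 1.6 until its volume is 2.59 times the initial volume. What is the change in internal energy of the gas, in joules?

V₁ = nRT₁/P₁ = 0.354×8.314×370/97.0 = 11.2 L.
Polytropic n=1.6: T₂ = T₁(V₁/V₂)^(n−1) = 370×(0.386)^0.60 = 209 K; P₂ = P₁(V₁/V₂)^n = 21.2 kPa.
For an ideal gas ΔU = nCvΔT with Cv = (5/2)R = 20.8 J/(mol·K).
ΔU = 0.354×20.8×(209−370) = -1180 J.

-1180 J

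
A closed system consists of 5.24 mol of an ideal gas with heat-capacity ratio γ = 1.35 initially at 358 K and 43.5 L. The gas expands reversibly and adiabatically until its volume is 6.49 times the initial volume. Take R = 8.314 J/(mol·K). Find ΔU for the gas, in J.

-21400 J

P₁ = nRT₁/V₁ = 5.24×8.314×358/43.5 = 359 kPa.
Adiabatic: TV^(γ−1) = const ⇒ T₂ = 358×(0.154)^0.350 = 186 K; PV^γ = const ⇒ P₂ = 28.7 kPa.
For an ideal gas ΔU = nCvΔT with Cv = R/(γ−1) = 23.8 J/(mol·K).
ΔU = 5.24×23.8×(186−358) = -21400 J.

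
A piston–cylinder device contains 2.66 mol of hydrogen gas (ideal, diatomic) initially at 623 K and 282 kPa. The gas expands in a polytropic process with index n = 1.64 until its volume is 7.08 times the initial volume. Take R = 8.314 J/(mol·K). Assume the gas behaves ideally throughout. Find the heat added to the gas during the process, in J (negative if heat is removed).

V₁ = nRT₁/P₁ = 2.66×8.314×623/282 = 48.9 L.
Polytropic n=1.64: T₂ = T₁(V₁/V₂)^(n−1) = 623×(0.141)^0.64 = 178 K; P₂ = P₁(V₁/V₂)^n = 11.4 kPa.
W = (P₁V₁−P₂V₂)/(n−1) = (282×48.9−11.4×346)/0.64 = 15400 J.
ΔU = nCvΔT = 2.66×20.8×(178−623) = -24600 J.
Q = ΔU + W = -9230 J.

-9230 J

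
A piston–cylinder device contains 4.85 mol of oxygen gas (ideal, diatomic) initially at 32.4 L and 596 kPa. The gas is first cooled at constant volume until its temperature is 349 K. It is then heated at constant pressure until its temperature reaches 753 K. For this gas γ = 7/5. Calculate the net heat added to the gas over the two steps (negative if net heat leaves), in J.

T₁ = P₁V₁/(nR) = 596×32.4/(4.85×8.314) = 479 K.
Step 1 — Isochoric: V stays 32.4 L; P/T = const ⇒ T₂ = 349 K, P₂ = 434 kPa.
W = 0 (no volume change).
ΔU = nCvΔT = 4.85×20.8×(349−479) = -13100 J.
Q = ΔU = -13100 J.
State after step 1: P = 434 kPa, V = 32.4 L, T = 349 K.
Step 2 — Isobaric: P stays 434 kPa; V/T = const ⇒ T₂ = 753 K, V₂ = 69.9 L.
W = PΔV = 434×(69.9−32.4) kPa·L = 16300 J.
ΔU = nCvΔT = 4.85×20.8×(753−349) = 40700 J.
Q = ΔU + W = nCpΔT = 57000 J.
Net over both steps: W = 16300 J, Q = 43900 J, ΔU = 27600 J.

43900 J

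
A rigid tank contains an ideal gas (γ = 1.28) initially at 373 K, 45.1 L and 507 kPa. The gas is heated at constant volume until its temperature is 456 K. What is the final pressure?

Isochoric: V stays 45.1 L; P/T = const ⇒ T₂ = 456 K, P₂ = 620 kPa.

620 kPa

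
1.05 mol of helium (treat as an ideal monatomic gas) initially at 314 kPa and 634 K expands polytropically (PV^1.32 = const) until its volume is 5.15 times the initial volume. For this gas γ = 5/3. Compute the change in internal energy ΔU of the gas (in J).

-3390 J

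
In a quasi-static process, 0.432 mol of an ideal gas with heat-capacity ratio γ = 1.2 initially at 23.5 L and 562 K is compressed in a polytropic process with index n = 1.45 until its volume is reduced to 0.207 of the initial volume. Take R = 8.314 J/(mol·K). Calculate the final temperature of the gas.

P₁ = nRT₁/V₁ = 0.432×8.314×562/23.5 = 85.9 kPa.
Polytropic n=1.45: T₂ = T₁(V₁/V₂)^(n−1) = 562×(4.83)^0.45 = 1140 K; P₂ = P₁(V₁/V₂)^n = 843 kPa.

1140 K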